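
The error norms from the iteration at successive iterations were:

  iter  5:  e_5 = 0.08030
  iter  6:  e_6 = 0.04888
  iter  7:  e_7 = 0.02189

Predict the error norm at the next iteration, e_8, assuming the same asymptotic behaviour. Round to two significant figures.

6.0e-3

First estimate the order: p ≈ ln(e_7/e_6) / ln(e_6/e_5) = ln(0.02189/0.04888)/ln(0.04888/0.08030) = ln(0.447831)/ln(0.608717) ≈ 1.6183.
Then e_8 ≈ e_7·(e_7/e_6)^p = 0.02189·(0.447831)^1.6183 = 0.02189·0.27252 ≈ 0.005965.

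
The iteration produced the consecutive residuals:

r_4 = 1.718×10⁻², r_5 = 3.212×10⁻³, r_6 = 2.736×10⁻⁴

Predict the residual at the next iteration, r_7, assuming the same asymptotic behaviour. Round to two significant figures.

7.3e-6

First estimate the order: p ≈ ln(r_6/r_5) / ln(r_5/r_4) = ln(2.736×10⁻⁴/3.212×10⁻³)/ln(3.212×10⁻³/1.718×10⁻²) = ln(0.0851806)/ln(0.186962) ≈ 1.4688.
Then r_7 ≈ r_6·(r_6/r_5)^p = 2.736×10⁻⁴·(0.0851806)^1.4688 = 2.736×10⁻⁴·0.0268463 ≈ 7.345e-06.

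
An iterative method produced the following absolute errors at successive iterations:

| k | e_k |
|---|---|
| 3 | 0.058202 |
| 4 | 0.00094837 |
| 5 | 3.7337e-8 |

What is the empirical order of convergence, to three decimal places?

2.464

p ≈ ln(e_5/e_4) / ln(e_4/e_3)
  = ln(3.7337e-8/0.00094837) / ln(0.00094837/0.058202)
  = ln(3.93697e-05) / ln(0.0162945)
  = -10.142514 / -4.116928 ≈ 2.463612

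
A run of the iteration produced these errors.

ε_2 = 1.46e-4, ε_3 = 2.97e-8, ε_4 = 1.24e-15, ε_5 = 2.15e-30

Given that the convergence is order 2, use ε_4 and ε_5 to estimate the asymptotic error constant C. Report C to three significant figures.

C ≈ ε_5 / ε_4^2
  = 2.15e-30 / (1.24e-15)^2
  = 2.15e-30 / 1.5376e-30 ≈ 1.3983

1.40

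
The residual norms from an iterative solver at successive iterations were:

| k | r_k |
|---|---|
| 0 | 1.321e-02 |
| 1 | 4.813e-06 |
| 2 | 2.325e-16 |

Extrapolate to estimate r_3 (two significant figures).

2.6e-47

First estimate the order: p ≈ ln(r_2/r_1) / ln(r_1/r_0) = ln(2.325e-16/4.813e-06)/ln(4.813e-06/1.321e-02) = ln(4.83067e-11)/ln(0.000364345) ≈ 3.0002.
Then r_3 ≈ r_2·(r_2/r_1)^p = 2.325e-16·(4.83067e-11)^3.0002 = 2.325e-16·1.12191e-31 ≈ 2.608e-47.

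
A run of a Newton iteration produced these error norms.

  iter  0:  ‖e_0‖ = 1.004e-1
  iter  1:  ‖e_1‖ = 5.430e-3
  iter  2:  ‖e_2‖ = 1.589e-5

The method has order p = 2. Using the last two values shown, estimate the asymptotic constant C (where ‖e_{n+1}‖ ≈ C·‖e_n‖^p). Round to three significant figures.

0.539

C ≈ ‖e_2‖ / ‖e_1‖^2
  = 1.589e-5 / (5.430e-3)^2
  = 1.589e-5 / 2.94849e-05 ≈ 0.53892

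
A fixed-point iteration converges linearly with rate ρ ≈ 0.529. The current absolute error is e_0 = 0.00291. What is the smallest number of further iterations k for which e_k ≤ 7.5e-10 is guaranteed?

24

After k steps, e_k ≈ 0.00291·0.529^k.
Need 0.529^k ≤ 7.5e-10/0.00291 = 2.57732e-07.
k ≥ ln(2.57732e-07)/ln(0.529) = -15.1713/-0.63677 = 23.825.
Smallest integer k = 24.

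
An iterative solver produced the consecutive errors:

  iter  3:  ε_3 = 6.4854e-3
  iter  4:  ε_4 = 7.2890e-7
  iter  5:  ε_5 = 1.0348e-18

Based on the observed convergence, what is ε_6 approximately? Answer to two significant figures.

First estimate the order: p ≈ ln(ε_5/ε_4) / ln(ε_4/ε_3) = ln(1.0348e-18/7.2890e-7)/ln(7.2890e-7/6.4854e-3) = ln(1.41967e-12)/ln(0.000112391) ≈ 3.0000.
Then ε_6 ≈ ε_5·(ε_5/ε_4)^p = 1.0348e-18·(1.41967e-12)^3.0000 = 1.0348e-18·2.86129e-36 ≈ 2.961e-54.

3.0e-54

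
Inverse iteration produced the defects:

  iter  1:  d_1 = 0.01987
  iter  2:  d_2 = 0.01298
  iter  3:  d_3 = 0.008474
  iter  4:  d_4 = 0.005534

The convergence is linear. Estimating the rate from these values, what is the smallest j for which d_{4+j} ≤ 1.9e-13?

57

Rate ρ ≈ d_4/d_3 = 0.005534/0.008474 = 0.6531.
After j more steps, d_{4+j} ≈ 0.005534·ρ^j; need ρ^j ≤ 1.9e-13/0.005534 = 3.43332e-11.
j ≥ ln(3.43332e-11)/ln(0.6531) = -24.0949/-0.42603 = 56.557.
So 57 more iterations are needed.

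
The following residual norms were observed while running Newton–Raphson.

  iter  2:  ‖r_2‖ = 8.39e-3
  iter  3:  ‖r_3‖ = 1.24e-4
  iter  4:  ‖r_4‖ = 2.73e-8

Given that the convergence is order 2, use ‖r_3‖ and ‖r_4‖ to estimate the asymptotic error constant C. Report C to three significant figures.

1.78

C ≈ ‖r_4‖ / ‖r_3‖^2
  = 2.73e-8 / (1.24e-4)^2
  = 2.73e-8 / 1.5376e-08 ≈ 1.7755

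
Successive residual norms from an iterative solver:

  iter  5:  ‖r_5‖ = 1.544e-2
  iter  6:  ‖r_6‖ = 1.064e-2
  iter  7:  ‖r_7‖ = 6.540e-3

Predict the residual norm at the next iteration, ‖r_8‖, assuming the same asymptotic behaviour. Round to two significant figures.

First estimate the order: p ≈ ln(‖r_7‖/‖r_6‖) / ln(‖r_6‖/‖r_5‖) = ln(6.540e-3/1.064e-2)/ln(1.064e-2/1.544e-2) = ln(0.614662)/ln(0.689119) ≈ 1.3071.
Then ‖r_8‖ ≈ ‖r_7‖·(‖r_7‖/‖r_6‖)^p = 6.540e-3·(0.614662)^1.3071 = 6.540e-3·0.52933 ≈ 0.003462.

3.5e-3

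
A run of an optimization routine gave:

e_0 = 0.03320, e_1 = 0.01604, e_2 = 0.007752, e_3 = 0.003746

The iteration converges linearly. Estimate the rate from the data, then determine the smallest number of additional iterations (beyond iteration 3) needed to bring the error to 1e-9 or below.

21

Rate ρ ≈ e_3/e_2 = 0.003746/0.007752 = 0.4832.
After j more steps, e_{3+j} ≈ 0.003746·ρ^j; need ρ^j ≤ 1e-9/0.003746 = 2.66951e-07.
j ≥ ln(2.66951e-07)/ln(0.4832) = -15.1362/-0.72732 = 20.811.
So 21 more iterations are needed.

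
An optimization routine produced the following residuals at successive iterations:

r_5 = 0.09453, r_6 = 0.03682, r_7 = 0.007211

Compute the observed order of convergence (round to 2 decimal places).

p ≈ ln(r_7/r_6) / ln(r_6/r_5)
  = ln(0.007211/0.03682) / ln(0.03682/0.09453)
  = ln(0.195845) / ln(0.389506)
  = -1.63043 / -0.94288 ≈ 1.72920

1.73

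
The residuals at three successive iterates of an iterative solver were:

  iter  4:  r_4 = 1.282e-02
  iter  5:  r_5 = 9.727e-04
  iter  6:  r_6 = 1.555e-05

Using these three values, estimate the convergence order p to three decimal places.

1.604

p ≈ ln(r_6/r_5) / ln(r_5/r_4)
  = ln(1.555e-05/9.727e-04) / ln(9.727e-04/1.282e-02)
  = ln(0.0159864) / ln(0.0758736)
  = -4.136017 / -2.578686 ≈ 1.603924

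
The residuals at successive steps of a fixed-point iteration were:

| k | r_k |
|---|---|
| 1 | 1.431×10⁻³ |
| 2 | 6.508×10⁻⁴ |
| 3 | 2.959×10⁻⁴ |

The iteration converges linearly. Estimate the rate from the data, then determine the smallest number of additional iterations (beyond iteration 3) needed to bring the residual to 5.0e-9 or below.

Rate ρ ≈ r_3/r_2 = 2.959×10⁻⁴/6.508×10⁻⁴ = 0.4547.
After j more steps, r_{3+j} ≈ 2.959×10⁻⁴·ρ^j; need ρ^j ≤ 5.0e-9/2.959×10⁻⁴ = 1.68976e-05.
j ≥ ln(1.68976e-05)/ln(0.4547) = -10.9883/-0.78812 = 13.942.
So 14 more iterations are needed.

14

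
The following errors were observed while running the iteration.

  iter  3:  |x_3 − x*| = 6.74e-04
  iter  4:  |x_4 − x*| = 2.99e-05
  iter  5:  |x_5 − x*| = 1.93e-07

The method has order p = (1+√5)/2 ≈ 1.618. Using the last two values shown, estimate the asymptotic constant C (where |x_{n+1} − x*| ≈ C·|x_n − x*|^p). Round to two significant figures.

C ≈ |x_5 − x*| / |x_4 − x*|^1.618
  = 1.93e-07 / (2.99e-05)^1.618
  = 1.93e-07 / 4.78229e-08 ≈ 4.0357

4.0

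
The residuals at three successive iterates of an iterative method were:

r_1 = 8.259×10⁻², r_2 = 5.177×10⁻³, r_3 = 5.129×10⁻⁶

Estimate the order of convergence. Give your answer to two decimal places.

2.50

p ≈ ln(r_3/r_2) / ln(r_2/r_1)
  = ln(5.129×10⁻⁶/5.177×10⁻³) / ln(5.177×10⁻³/8.259×10⁻²)
  = ln(0.000990728) / ln(0.0626831)
  = -6.91707 / -2.76966 ≈ 2.49744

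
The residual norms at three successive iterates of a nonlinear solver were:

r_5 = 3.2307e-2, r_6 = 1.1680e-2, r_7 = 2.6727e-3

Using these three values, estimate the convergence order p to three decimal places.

1.450

p ≈ ln(r_7/r_6) / ln(r_6/r_5)
  = ln(2.6727e-3/1.1680e-2) / ln(1.1680e-2/3.2307e-2)
  = ln(0.228827) / ln(0.361532)
  = -1.474789 / -1.017405 ≈ 1.449559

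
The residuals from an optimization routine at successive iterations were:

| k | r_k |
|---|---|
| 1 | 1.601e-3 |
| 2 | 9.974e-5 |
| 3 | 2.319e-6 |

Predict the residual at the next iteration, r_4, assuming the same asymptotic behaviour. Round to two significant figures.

1.4e-8

First estimate the order: p ≈ ln(r_3/r_2) / ln(r_2/r_1) = ln(2.319e-6/9.974e-5)/ln(9.974e-5/1.601e-3) = ln(0.0232505)/ln(0.0622986) ≈ 1.3551.
Then r_4 ≈ r_3·(r_3/r_2)^p = 2.319e-6·(0.0232505)^1.3551 = 2.319e-6·0.00611438 ≈ 1.418e-08.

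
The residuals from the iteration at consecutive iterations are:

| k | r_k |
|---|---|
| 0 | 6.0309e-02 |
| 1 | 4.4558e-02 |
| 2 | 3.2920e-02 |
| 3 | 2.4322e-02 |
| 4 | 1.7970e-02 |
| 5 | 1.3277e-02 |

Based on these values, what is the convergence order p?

1

Consecutive ratios: r_5/r_4 = 1.3277e-02/1.7970e-02 = 0.738843, r_4/r_3 = 1.7970e-02/2.4322e-02 = 0.738837.
p ≈ ln(0.738843)/ln(0.738837) = -0.3027/-0.3027 ≈ 1.00.
So the convergence is linear (order 1).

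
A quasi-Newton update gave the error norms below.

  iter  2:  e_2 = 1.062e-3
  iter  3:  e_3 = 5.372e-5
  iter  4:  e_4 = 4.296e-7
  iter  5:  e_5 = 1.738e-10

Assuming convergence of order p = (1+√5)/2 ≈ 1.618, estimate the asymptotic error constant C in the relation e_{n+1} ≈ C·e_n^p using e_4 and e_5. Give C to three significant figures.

C ≈ e_5 / e_4^1.618
  = 1.738e-10 / (4.296e-7)^1.618
  = 1.738e-10 / 4.99227e-11 ≈ 3.4814

3.48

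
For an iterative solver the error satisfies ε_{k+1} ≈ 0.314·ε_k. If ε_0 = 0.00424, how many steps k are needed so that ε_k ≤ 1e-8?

12

After k steps, ε_k ≈ 0.00424·0.314^k.
Need 0.314^k ≤ 1e-8/0.00424 = 2.35849e-06.
k ≥ ln(2.35849e-06)/ln(0.314) = -12.9575/-1.15836 = 11.186.
Smallest integer k = 12.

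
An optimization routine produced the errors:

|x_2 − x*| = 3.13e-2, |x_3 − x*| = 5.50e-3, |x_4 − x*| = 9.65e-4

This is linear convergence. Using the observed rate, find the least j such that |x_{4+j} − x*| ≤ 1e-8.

Rate ρ ≈ |x_4 − x*|/|x_3 − x*| = 9.65e-4/5.50e-3 = 0.1755.
After j more steps, |x_{4+j} − x*| ≈ 9.65e-4·ρ^j; need ρ^j ≤ 1e-8/9.65e-4 = 1.03627e-05.
j ≥ ln(1.03627e-05)/ln(0.1755) = -11.4773/-1.74012 = 6.596.
So 7 more iterations are needed.

7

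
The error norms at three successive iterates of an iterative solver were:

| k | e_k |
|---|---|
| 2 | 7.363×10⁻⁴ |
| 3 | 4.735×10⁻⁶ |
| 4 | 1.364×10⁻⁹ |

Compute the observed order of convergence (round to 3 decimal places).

p ≈ ln(e_4/e_3) / ln(e_3/e_2)
  = ln(1.364×10⁻⁹/4.735×10⁻⁶) / ln(4.735×10⁻⁶/7.363×10⁻⁴)
  = ln(0.000288068) / ln(0.0064308)
  = -8.152314 / -5.046656 ≈ 1.615389

1.615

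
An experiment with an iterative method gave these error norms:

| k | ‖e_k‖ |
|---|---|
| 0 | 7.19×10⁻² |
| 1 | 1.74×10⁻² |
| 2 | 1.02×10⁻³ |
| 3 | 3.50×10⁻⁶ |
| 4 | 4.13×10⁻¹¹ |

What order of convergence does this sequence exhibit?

2

Consecutive ratios: ‖e_4‖/‖e_3‖ = 4.13×10⁻¹¹/3.50×10⁻⁶ = 1.18e-05, ‖e_3‖/‖e_2‖ = 3.50×10⁻⁶/1.02×10⁻³ = 0.00343137.
p ≈ ln(1.18e-05)/ln(0.00343137) = -11.3474/-5.6748 ≈ 2.00.
So the convergence is quadratic (order 2).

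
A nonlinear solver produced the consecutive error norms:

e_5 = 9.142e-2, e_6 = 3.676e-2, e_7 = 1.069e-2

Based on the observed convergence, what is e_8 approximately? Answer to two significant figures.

First estimate the order: p ≈ ln(e_7/e_6) / ln(e_6/e_5) = ln(1.069e-2/3.676e-2)/ln(3.676e-2/9.142e-2) = ln(0.290805)/ln(0.4021) ≈ 1.3557.
Then e_8 ≈ e_7·(e_7/e_6)^p = 1.069e-2·(0.290805)^1.3557 = 1.069e-2·0.187415 ≈ 0.002003.

2.0e-3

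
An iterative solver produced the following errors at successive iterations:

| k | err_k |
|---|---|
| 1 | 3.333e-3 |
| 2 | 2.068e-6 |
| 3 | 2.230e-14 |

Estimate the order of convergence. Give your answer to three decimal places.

2.484

p ≈ ln(err_3/err_2) / ln(err_2/err_1)
  = ln(2.230e-14/2.068e-6) / ln(2.068e-6/3.333e-3)
  = ln(1.07834e-08) / ln(0.000620462)
  = -18.345258 / -7.385046 ≈ 2.484109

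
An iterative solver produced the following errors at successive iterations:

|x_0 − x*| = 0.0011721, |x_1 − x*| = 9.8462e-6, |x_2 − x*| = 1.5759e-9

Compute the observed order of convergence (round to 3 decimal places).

1.829

p ≈ ln(|x_2 − x*|/|x_1 − x*|) / ln(|x_1 − x*|/|x_0 − x*|)
  = ln(1.5759e-9/9.8462e-6) / ln(9.8462e-6/0.0011721)
  = ln(0.000160052) / ln(0.00840048)
  = -8.740012 / -4.779466 ≈ 1.828659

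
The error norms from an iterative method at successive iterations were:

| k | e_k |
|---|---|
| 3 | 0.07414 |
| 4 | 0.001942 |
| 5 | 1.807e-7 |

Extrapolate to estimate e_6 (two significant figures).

9.6e-18

First estimate the order: p ≈ ln(e_5/e_4) / ln(e_4/e_3) = ln(1.807e-7/0.001942)/ln(0.001942/0.07414) = ln(9.30484e-05)/ln(0.0261937) ≈ 2.5485.
Then e_6 ≈ e_5·(e_5/e_4)^p = 1.807e-7·(9.30484e-05)^2.5485 = 1.807e-7·5.3242e-11 ≈ 9.621e-18.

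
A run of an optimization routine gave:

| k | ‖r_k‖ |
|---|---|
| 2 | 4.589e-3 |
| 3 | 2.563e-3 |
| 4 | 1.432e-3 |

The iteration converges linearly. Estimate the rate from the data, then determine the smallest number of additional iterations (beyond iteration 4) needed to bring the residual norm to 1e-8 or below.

21

Rate ρ ≈ ‖r_4‖/‖r_3‖ = 1.432e-3/2.563e-3 = 0.5587.
After j more steps, ‖r_{4+j}‖ ≈ 1.432e-3·ρ^j; need ρ^j ≤ 1e-8/1.432e-3 = 6.98324e-06.
j ≥ ln(6.98324e-06)/ln(0.5587) = -11.8720/-0.58214 = 20.394.
So 21 more iterations are needed.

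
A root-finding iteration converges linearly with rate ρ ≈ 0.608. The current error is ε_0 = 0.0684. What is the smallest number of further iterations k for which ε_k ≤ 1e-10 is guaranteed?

After k steps, ε_k ≈ 0.0684·0.608^k.
Need 0.608^k ≤ 1e-10/0.0684 = 1.46199e-09.
k ≥ ln(1.46199e-09)/ln(0.608) = -20.3435/-0.49758 = 40.885.
Smallest integer k = 41.

41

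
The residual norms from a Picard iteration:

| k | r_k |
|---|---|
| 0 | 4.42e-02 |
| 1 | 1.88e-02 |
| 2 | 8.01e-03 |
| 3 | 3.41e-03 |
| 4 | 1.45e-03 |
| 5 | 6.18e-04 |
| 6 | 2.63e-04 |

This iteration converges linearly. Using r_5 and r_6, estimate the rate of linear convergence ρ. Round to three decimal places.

ρ ≈ r_6/r_5 = 2.63e-04/6.18e-04 = 0.42557

0.426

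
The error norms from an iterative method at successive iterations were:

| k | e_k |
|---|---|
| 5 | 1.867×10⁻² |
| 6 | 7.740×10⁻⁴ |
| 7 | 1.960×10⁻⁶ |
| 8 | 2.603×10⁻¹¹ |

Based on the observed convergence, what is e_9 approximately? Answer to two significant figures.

1.8e-20

First estimate the order: p ≈ ln(e_8/e_7) / ln(e_7/e_6) = ln(2.603×10⁻¹¹/1.960×10⁻⁶)/ln(1.960×10⁻⁶/7.740×10⁻⁴) = ln(1.32806e-05)/ln(0.0025323) ≈ 1.8782.
Then e_9 ≈ e_8·(e_8/e_7)^p = 2.603×10⁻¹¹·(1.32806e-05)^1.8782 = 2.603×10⁻¹¹·6.92512e-10 ≈ 1.803e-20.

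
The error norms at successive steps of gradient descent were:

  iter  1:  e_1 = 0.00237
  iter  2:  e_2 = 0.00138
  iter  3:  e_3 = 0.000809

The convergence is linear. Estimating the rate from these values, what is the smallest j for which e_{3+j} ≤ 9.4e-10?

Rate ρ ≈ e_3/e_2 = 0.000809/0.00138 = 0.5862.
After j more steps, e_{3+j} ≈ 0.000809·ρ^j; need ρ^j ≤ 9.4e-10/0.000809 = 1.16193e-06.
j ≥ ln(1.16193e-06)/ln(0.5862) = -13.6654/-0.53409 = 25.586.
So 26 more iterations are needed.

26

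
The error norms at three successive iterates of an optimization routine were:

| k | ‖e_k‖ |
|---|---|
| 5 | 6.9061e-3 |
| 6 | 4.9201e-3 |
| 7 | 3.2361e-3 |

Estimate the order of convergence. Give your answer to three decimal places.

p ≈ ln(‖e_7‖/‖e_6‖) / ln(‖e_6‖/‖e_5‖)
  = ln(3.2361e-3/4.9201e-3) / ln(4.9201e-3/6.9061e-3)
  = ln(0.657731) / ln(0.712428)
  = -0.418959 / -0.339076 ≈ 1.235590

1.236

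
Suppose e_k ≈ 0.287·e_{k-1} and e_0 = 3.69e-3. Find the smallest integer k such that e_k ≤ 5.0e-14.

After k steps, e_k ≈ 3.69e-3·0.287^k.
Need 0.287^k ≤ 5.0e-14/3.69e-3 = 1.35501e-11.
k ≥ ln(1.35501e-11)/ln(0.287) = -25.0246/-1.24827 = 20.047.
Smallest integer k = 21.

21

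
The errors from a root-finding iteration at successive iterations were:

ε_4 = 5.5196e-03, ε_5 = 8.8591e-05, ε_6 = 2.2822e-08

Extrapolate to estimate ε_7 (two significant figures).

1.5e-15

First estimate the order: p ≈ ln(ε_6/ε_5) / ln(ε_5/ε_4) = ln(2.2822e-08/8.8591e-05)/ln(8.8591e-05/5.5196e-03) = ln(0.000257611)/ln(0.0160503) ≈ 2.0000.
Then ε_7 ≈ ε_6·(ε_6/ε_5)^p = 2.2822e-08·(0.000257611)^2.0000 = 2.2822e-08·6.63634e-08 ≈ 1.515e-15.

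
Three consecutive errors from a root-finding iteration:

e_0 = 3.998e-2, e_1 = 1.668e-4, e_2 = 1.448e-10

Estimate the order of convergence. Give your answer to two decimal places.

p ≈ ln(e_2/e_1) / ln(e_1/e_0)
  = ln(1.448e-10/1.668e-4) / ln(1.668e-4/3.998e-2)
  = ln(8.68106e-07) / ln(0.00417209)
  = -13.95695 / -5.47934 ≈ 2.54720

2.55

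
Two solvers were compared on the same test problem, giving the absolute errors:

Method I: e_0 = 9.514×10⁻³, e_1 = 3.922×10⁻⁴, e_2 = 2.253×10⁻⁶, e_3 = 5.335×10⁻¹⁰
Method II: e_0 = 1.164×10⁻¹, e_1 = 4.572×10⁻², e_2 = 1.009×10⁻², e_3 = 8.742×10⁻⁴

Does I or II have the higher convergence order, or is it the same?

same

Method I: p ≈ ln(5.335×10⁻¹⁰/2.253×10⁻⁶)/ln(2.253×10⁻⁶/3.922×10⁻⁴) ≈ 1.62.
Method II: p ≈ ln(8.742×10⁻⁴/1.009×10⁻²)/ln(1.009×10⁻²/4.572×10⁻²) ≈ 1.62.
Both orders ≈ 1.6 — effectively the same.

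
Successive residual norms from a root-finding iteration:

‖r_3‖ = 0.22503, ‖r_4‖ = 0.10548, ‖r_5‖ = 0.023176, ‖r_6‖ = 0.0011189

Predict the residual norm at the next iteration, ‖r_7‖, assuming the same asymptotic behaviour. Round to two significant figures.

First estimate the order: p ≈ ln(‖r_6‖/‖r_5‖) / ln(‖r_5‖/‖r_4‖) = ln(0.0011189/0.023176)/ln(0.023176/0.10548) = ln(0.0482784)/ln(0.219719) ≈ 2.0000.
Then ‖r_7‖ ≈ ‖r_6‖·(‖r_6‖/‖r_5‖)^p = 0.0011189·(0.0482784)^2.0000 = 0.0011189·0.0023308 ≈ 2.608e-06.

2.6e-6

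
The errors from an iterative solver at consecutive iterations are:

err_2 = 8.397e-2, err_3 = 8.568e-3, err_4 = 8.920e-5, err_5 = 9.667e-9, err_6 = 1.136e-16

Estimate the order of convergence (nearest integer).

2

Consecutive ratios: err_6/err_5 = 1.136e-16/9.667e-9 = 1.17513e-08, err_5/err_4 = 9.667e-9/8.920e-5 = 0.000108374.
p ≈ ln(1.17513e-08)/ln(0.000108374) = -18.2593/-9.1299 ≈ 2.00.
So the convergence is quadratic (order 2).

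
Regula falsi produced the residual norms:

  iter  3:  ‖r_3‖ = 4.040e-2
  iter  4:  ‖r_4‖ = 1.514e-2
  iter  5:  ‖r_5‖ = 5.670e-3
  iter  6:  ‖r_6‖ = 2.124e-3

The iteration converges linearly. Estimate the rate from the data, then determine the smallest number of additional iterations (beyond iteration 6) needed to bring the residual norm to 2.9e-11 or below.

19

Rate ρ ≈ ‖r_6‖/‖r_5‖ = 2.124e-3/5.670e-3 = 0.3746.
After j more steps, ‖r_{6+j}‖ ≈ 2.124e-3·ρ^j; need ρ^j ≤ 2.9e-11/2.124e-3 = 1.36535e-08.
j ≥ ln(1.36535e-08)/ln(0.3746) = -18.1093/-0.98190 = 18.443.
So 19 more iterations are needed.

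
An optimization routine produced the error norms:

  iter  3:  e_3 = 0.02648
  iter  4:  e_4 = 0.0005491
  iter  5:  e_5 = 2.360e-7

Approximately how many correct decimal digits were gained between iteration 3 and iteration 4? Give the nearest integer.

2

Digits gained ≈ log₁₀(e_3/e_4) = log₁₀(0.02648/0.0005491) = log₁₀(48.2244) ≈ 1.683.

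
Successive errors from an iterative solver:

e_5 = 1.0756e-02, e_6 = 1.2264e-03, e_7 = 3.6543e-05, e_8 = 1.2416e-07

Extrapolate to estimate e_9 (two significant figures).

1.3e-11

First estimate the order: p ≈ ln(e_8/e_7) / ln(e_7/e_6) = ln(1.2416e-07/3.6543e-05)/ln(3.6543e-05/1.2264e-03) = ln(0.00339764)/ln(0.029797) ≈ 1.6180.
Then e_9 ≈ e_8·(e_8/e_7)^p = 1.2416e-07·(0.00339764)^1.6180 = 1.2416e-07·0.000101262 ≈ 1.257e-11.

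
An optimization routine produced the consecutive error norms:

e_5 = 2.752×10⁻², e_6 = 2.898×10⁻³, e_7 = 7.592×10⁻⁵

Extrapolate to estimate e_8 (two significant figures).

2.1e-7

First estimate the order: p ≈ ln(e_7/e_6) / ln(e_6/e_5) = ln(7.592×10⁻⁵/2.898×10⁻³)/ln(2.898×10⁻³/2.752×10⁻²) = ln(0.0261974)/ln(0.105305) ≈ 1.6181.
Then e_8 ≈ e_7·(e_7/e_6)^p = 7.592×10⁻⁵·(0.0261974)^1.6181 = 7.592×10⁻⁵·0.00275793 ≈ 2.094e-07.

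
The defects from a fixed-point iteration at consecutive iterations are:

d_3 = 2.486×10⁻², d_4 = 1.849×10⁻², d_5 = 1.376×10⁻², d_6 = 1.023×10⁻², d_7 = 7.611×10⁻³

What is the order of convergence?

1

Consecutive ratios: d_7/d_6 = 7.611×10⁻³/1.023×10⁻² = 0.743988, d_6/d_5 = 1.023×10⁻²/1.376×10⁻² = 0.743459.
p ≈ ln(0.743988)/ln(0.743459) = -0.2957/-0.2964 ≈ 1.00.
So the convergence is linear (order 1).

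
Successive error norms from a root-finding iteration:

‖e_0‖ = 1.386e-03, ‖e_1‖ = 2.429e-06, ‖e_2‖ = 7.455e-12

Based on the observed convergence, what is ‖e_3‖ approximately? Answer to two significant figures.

First estimate the order: p ≈ ln(‖e_2‖/‖e_1‖) / ln(‖e_1‖/‖e_0‖) = ln(7.455e-12/2.429e-06)/ln(2.429e-06/1.386e-03) = ln(3.06916e-06)/ln(0.00175253) ≈ 2.0001.
Then ‖e_3‖ ≈ ‖e_2‖·(‖e_2‖/‖e_1‖)^p = 7.455e-12·(3.06916e-06)^2.0001 = 7.455e-12·9.40779e-12 ≈ 7.014e-23.

7.0e-23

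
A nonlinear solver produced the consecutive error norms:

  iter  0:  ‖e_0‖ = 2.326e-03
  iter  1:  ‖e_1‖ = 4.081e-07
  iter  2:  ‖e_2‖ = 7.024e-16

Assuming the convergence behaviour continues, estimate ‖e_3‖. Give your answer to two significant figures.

First estimate the order: p ≈ ln(‖e_2‖/‖e_1‖) / ln(‖e_1‖/‖e_0‖) = ln(7.024e-16/4.081e-07)/ln(4.081e-07/2.326e-03) = ln(1.72115e-09)/ln(0.000175451) ≈ 2.3335.
Then ‖e_3‖ ≈ ‖e_2‖·(‖e_2‖/‖e_1‖)^p = 7.024e-16·(1.72115e-09)^2.3335 = 7.024e-16·3.5382e-21 ≈ 2.485e-36.

2.5e-36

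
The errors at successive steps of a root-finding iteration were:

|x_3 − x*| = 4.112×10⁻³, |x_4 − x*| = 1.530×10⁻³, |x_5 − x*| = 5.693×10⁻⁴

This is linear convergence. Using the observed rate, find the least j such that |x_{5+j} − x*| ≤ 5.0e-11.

17

Rate ρ ≈ |x_5 − x*|/|x_4 − x*| = 5.693×10⁻⁴/1.530×10⁻³ = 0.3721.
After j more steps, |x_{5+j} − x*| ≈ 5.693×10⁻⁴·ρ^j; need ρ^j ≤ 5.0e-11/5.693×10⁻⁴ = 8.78272e-08.
j ≥ ln(8.78272e-08)/ln(0.3721) = -16.2479/-0.98859 = 16.435.
So 17 more iterations are needed.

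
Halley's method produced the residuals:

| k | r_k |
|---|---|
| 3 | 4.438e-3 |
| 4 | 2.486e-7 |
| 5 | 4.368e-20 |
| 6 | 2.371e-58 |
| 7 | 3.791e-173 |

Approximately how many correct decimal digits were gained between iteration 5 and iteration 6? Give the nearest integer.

38

Digits gained ≈ log₁₀(r_5/r_6) = log₁₀(4.368e-20/2.371e-58) = log₁₀(1.84226e+38) ≈ 38.265.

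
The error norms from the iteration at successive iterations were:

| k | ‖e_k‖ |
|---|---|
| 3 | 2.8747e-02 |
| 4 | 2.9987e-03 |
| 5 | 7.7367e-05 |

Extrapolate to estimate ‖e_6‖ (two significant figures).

First estimate the order: p ≈ ln(‖e_5‖/‖e_4‖) / ln(‖e_4‖/‖e_3‖) = ln(7.7367e-05/2.9987e-03)/ln(2.9987e-03/2.8747e-02) = ln(0.0258002)/ln(0.104313) ≈ 1.6180.
Then ‖e_6‖ ≈ ‖e_5‖·(‖e_5‖/‖e_4‖)^p = 7.7367e-05·(0.0258002)^1.6180 = 7.7367e-05·0.00269157 ≈ 2.082e-07.

2.1e-7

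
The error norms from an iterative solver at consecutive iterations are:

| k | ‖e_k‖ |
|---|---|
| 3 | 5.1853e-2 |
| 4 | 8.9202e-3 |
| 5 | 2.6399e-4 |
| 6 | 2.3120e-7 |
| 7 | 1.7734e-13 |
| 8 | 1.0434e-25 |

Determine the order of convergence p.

2

Consecutive ratios: ‖e_8‖/‖e_7‖ = 1.0434e-25/1.7734e-13 = 5.88361e-13, ‖e_7‖/‖e_6‖ = 1.7734e-13/2.3120e-7 = 7.67042e-07.
p ≈ ln(5.88361e-13)/ln(7.67042e-07) = -28.1614/-14.0807 ≈ 2.00.
So the convergence is quadratic (order 2).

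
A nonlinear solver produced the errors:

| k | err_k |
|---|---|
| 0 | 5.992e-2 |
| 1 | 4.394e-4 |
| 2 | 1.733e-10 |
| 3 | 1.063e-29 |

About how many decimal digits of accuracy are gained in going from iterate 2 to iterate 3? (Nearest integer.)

Digits gained ≈ log₁₀(err_2/err_3) = log₁₀(1.733e-10/1.063e-29) = log₁₀(1.63029e+19) ≈ 19.212.

19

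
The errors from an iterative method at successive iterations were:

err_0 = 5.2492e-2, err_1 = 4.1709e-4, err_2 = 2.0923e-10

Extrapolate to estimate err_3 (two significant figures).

First estimate the order: p ≈ ln(err_2/err_1) / ln(err_1/err_0) = ln(2.0923e-10/4.1709e-4)/ln(4.1709e-4/5.2492e-2) = ln(5.01642e-07)/ln(0.00794578) ≈ 3.0000.
Then err_3 ≈ err_2·(err_2/err_1)^p = 2.0923e-10·(5.01642e-07)^3.0000 = 2.0923e-10·1.26236e-19 ≈ 2.641e-29.

2.6e-29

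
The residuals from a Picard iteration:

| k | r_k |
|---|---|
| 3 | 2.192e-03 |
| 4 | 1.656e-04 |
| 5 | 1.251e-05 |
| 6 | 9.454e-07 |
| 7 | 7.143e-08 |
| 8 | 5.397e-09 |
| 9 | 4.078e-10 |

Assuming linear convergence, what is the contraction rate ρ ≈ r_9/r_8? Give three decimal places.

ρ ≈ r_9/r_8 = 4.078e-10/5.397e-09 = 0.07556

0.076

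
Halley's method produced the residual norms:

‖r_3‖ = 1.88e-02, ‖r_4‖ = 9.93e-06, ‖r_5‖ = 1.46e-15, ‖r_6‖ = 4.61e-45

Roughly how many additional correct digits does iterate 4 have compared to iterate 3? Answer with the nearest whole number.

Digits gained ≈ log₁₀(‖r_3‖/‖r_4‖) = log₁₀(1.88e-02/9.93e-06) = log₁₀(1893.25) ≈ 3.277.

3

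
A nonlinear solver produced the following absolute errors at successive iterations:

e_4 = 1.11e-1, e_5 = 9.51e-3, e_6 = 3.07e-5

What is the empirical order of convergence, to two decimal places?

p ≈ ln(e_6/e_5) / ln(e_5/e_4)
  = ln(3.07e-5/9.51e-3) / ln(9.51e-3/1.11e-1)
  = ln(0.00322818) / ln(0.0856757)
  = -5.73584 / -2.45719 ≈ 2.33431

2.33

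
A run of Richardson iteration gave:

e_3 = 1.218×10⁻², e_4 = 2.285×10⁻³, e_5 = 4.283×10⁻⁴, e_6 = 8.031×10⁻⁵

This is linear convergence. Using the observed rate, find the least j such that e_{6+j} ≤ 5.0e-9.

6

Rate ρ ≈ e_6/e_5 = 8.031×10⁻⁵/4.283×10⁻⁴ = 0.1875.
After j more steps, e_{6+j} ≈ 8.031×10⁻⁵·ρ^j; need ρ^j ≤ 5.0e-9/8.031×10⁻⁵ = 6.22587e-05.
j ≥ ln(6.22587e-05)/ln(0.1875) = -9.6842/-1.67398 = 5.785.
So 6 more iterations are needed.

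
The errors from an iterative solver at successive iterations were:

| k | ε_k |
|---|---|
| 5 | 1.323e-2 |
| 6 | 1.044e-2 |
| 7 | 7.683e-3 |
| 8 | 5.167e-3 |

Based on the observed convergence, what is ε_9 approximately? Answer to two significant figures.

3.1e-3

First estimate the order: p ≈ ln(ε_8/ε_7) / ln(ε_7/ε_6) = ln(5.167e-3/7.683e-3)/ln(7.683e-3/1.044e-2) = ln(0.672524)/ln(0.73592) ≈ 1.2938.
Then ε_9 ≈ ε_8·(ε_8/ε_7)^p = 5.167e-3·(0.672524)^1.2938 = 5.167e-3·0.598533 ≈ 0.003093.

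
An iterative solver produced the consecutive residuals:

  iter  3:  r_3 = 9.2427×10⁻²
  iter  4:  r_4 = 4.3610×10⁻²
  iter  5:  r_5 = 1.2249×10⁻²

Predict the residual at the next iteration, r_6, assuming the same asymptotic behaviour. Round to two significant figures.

1.4e-3

First estimate the order: p ≈ ln(r_5/r_4) / ln(r_4/r_3) = ln(1.2249×10⁻²/4.3610×10⁻²)/ln(4.3610×10⁻²/9.2427×10⁻²) = ln(0.280876)/ln(0.471832) ≈ 1.6906.
Then r_6 ≈ r_5·(r_5/r_4)^p = 1.2249×10⁻²·(0.280876)^1.6906 = 1.2249×10⁻²·0.116858 ≈ 0.001431.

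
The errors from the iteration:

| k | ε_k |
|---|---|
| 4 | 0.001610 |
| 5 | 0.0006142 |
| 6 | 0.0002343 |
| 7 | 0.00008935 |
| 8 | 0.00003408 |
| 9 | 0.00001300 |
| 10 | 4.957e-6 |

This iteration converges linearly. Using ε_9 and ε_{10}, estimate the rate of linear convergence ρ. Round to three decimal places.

ρ ≈ ε_{10}/ε_9 = 4.957e-6/0.00001300 = 0.38131

0.381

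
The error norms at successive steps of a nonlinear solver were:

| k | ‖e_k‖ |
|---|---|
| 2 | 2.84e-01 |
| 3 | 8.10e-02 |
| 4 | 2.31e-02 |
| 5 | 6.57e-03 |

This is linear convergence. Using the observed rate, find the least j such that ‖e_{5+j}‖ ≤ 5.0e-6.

6

Rate ρ ≈ ‖e_5‖/‖e_4‖ = 6.57e-03/2.31e-02 = 0.2844.
After j more steps, ‖e_{5+j}‖ ≈ 6.57e-03·ρ^j; need ρ^j ≤ 5.0e-6/6.57e-03 = 0.000761035.
j ≥ ln(0.000761035)/ln(0.2844) = -7.1808/-1.25737 = 5.711.
So 6 more iterations are needed.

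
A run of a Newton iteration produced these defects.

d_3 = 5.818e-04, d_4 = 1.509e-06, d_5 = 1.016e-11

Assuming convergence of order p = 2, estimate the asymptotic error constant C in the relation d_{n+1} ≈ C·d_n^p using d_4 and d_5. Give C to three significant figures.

4.46

C ≈ d_5 / d_4^2
  = 1.016e-11 / (1.509e-06)^2
  = 1.016e-11 / 2.27708e-12 ≈ 4.4619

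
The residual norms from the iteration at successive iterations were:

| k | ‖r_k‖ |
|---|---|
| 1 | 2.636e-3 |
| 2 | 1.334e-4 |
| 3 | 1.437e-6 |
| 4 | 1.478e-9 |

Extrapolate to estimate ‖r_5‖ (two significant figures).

First estimate the order: p ≈ ln(‖r_4‖/‖r_3‖) / ln(‖r_3‖/‖r_2‖) = ln(1.478e-9/1.437e-6)/ln(1.437e-6/1.334e-4) = ln(0.00102853)/ln(0.0107721) ≈ 1.5184.
Then ‖r_5‖ ≈ ‖r_4‖·(‖r_4‖/‖r_3‖)^p = 1.478e-9·(0.00102853)^1.5184 = 1.478e-9·2.90637e-05 ≈ 4.296e-14.

4.3e-14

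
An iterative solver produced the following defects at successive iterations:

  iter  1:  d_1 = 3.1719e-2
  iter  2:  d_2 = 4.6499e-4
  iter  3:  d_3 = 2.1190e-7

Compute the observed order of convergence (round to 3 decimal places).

p ≈ ln(d_3/d_2) / ln(d_2/d_1)
  = ln(2.1190e-7/4.6499e-4) / ln(4.6499e-4/3.1719e-2)
  = ln(0.000455709) / ln(0.0146597)
  = -7.693656 / -4.222653 ≈ 1.821996

1.822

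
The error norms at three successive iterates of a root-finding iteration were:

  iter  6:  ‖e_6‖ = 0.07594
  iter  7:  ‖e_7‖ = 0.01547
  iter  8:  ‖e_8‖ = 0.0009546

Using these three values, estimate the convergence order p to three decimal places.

p ≈ ln(‖e_8‖/‖e_7‖) / ln(‖e_7‖/‖e_6‖)
  = ln(0.0009546/0.01547) / ln(0.01547/0.07594)
  = ln(0.0617065) / ln(0.203713)
  = -2.785366 / -1.591043 ≈ 1.750654

1.751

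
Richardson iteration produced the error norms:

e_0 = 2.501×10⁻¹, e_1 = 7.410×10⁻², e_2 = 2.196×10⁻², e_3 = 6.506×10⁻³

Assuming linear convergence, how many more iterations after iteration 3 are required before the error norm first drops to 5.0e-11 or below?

16

Rate ρ ≈ e_3/e_2 = 6.506×10⁻³/2.196×10⁻² = 0.2963.
After j more steps, e_{3+j} ≈ 6.506×10⁻³·ρ^j; need ρ^j ≤ 5.0e-11/6.506×10⁻³ = 7.68521e-09.
j ≥ ln(7.68521e-09)/ln(0.2963) = -18.6840/-1.21638 = 15.360.
So 16 more iterations are needed.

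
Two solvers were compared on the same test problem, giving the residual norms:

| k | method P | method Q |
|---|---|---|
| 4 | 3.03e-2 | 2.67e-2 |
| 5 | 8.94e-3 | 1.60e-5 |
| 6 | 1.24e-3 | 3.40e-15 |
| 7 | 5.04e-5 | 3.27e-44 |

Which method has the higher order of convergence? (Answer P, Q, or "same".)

Q

Method P: p ≈ ln(5.04e-5/1.24e-3)/ln(1.24e-3/8.94e-3) ≈ 1.62.
Method Q: p ≈ ln(3.27e-44/3.40e-15)/ln(3.40e-15/1.60e-5) ≈ 3.00.
Method Q has the higher order (≈3.0 vs ≈1.6).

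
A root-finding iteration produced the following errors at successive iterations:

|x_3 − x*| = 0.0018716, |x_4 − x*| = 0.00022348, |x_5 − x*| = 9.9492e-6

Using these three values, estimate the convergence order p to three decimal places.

p ≈ ln(|x_5 − x*|/|x_4 − x*|) / ln(|x_4 − x*|/|x_3 − x*|)
  = ln(9.9492e-6/0.00022348) / ln(0.00022348/0.0018716)
  = ln(0.0445194) / ln(0.119406)
  = -3.111830 / -2.125226 ≈ 1.464235

1.464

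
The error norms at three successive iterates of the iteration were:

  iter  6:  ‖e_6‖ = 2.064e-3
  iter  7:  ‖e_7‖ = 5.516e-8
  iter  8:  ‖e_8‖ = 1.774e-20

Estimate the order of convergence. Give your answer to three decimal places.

p ≈ ln(‖e_8‖/‖e_7‖) / ln(‖e_7‖/‖e_6‖)
  = ln(1.774e-20/5.516e-8) / ln(5.516e-8/2.064e-3)
  = ln(3.2161e-13) / ln(2.67248e-05)
  = -28.765437 / -10.529919 ≈ 2.731781

2.732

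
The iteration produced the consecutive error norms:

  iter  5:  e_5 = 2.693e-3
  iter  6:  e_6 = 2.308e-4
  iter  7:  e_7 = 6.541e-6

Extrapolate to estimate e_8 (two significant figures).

First estimate the order: p ≈ ln(e_7/e_6) / ln(e_6/e_5) = ln(6.541e-6/2.308e-4)/ln(2.308e-4/2.693e-3) = ln(0.0283406)/ln(0.0857037) ≈ 1.4504.
Then e_8 ≈ e_7·(e_7/e_6)^p = 6.541e-6·(0.0283406)^1.4504 = 6.541e-6·0.00569343 ≈ 3.724e-08.

3.7e-8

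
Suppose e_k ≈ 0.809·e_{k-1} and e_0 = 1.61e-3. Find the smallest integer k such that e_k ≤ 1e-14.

122

After k steps, e_k ≈ 1.61e-3·0.809^k.
Need 0.809^k ≤ 1e-14/1.61e-3 = 6.21118e-12.
k ≥ ln(6.21118e-12)/ln(0.809) = -25.8047/-0.21196 = 121.743.
Smallest integer k = 122.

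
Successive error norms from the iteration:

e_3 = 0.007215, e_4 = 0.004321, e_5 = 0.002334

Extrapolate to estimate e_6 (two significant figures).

1.1e-3

First estimate the order: p ≈ ln(e_5/e_4) / ln(e_4/e_3) = ln(0.002334/0.004321)/ln(0.004321/0.007215) = ln(0.540153)/ln(0.598891) ≈ 1.2013.
Then e_6 ≈ e_5·(e_5/e_4)^p = 0.002334·(0.540153)^1.2013 = 0.002334·0.477169 ≈ 0.001114.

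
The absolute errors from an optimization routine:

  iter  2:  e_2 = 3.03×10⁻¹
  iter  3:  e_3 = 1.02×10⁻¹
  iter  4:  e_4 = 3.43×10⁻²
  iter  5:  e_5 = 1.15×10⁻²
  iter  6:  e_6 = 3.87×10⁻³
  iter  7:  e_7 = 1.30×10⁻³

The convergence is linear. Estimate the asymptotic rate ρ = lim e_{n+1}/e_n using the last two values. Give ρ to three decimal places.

ρ ≈ e_7/e_6 = 1.30×10⁻³/3.87×10⁻³ = 0.33592

0.336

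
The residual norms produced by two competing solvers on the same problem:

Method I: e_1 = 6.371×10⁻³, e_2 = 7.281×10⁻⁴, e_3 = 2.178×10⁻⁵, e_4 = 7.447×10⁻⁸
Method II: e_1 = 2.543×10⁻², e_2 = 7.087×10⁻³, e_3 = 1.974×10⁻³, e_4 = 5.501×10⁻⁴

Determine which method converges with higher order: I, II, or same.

I

Method I: p ≈ ln(7.447×10⁻⁸/2.178×10⁻⁵)/ln(2.178×10⁻⁵/7.281×10⁻⁴) ≈ 1.62.
Method II: p ≈ ln(5.501×10⁻⁴/1.974×10⁻³)/ln(1.974×10⁻³/7.087×10⁻³) ≈ 1.00.
Method I has the higher order (≈1.6 vs ≈1.0).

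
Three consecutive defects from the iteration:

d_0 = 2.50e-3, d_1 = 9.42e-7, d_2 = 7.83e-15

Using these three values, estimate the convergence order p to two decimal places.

2.36

p ≈ ln(d_2/d_1) / ln(d_1/d_0)
  = ln(7.83e-15/9.42e-7) / ln(9.42e-7/2.50e-3)
  = ln(8.3121e-09) / ln(0.0003768)
  = -18.60555 / -7.88380 ≈ 2.35997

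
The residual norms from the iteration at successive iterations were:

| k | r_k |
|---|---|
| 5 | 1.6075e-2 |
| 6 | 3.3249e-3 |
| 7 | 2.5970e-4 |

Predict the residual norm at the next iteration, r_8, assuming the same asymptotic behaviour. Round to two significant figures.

First estimate the order: p ≈ ln(r_7/r_6) / ln(r_6/r_5) = ln(2.5970e-4/3.3249e-3)/ln(3.3249e-3/1.6075e-2) = ln(0.0781076)/ln(0.206837) ≈ 1.6180.
Then r_8 ≈ r_7·(r_7/r_6)^p = 2.5970e-4·(0.0781076)^1.6180 = 2.5970e-4·0.0161576 ≈ 4.196e-06.

4.2e-6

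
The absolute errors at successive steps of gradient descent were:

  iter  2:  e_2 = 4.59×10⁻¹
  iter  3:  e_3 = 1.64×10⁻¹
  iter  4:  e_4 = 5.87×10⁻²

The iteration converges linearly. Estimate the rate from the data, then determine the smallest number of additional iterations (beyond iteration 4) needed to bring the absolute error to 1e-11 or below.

22

Rate ρ ≈ e_4/e_3 = 5.87×10⁻²/1.64×10⁻¹ = 0.3579.
After j more steps, e_{4+j} ≈ 5.87×10⁻²·ρ^j; need ρ^j ≤ 1e-11/5.87×10⁻² = 1.70358e-10.
j ≥ ln(1.70358e-10)/ln(0.3579) = -22.4931/-1.02750 = 21.891.
So 22 more iterations are needed.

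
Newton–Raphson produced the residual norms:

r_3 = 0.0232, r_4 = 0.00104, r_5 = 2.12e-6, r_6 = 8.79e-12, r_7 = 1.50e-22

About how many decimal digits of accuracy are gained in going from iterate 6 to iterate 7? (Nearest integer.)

11

Digits gained ≈ log₁₀(r_6/r_7) = log₁₀(8.79e-12/1.50e-22) = log₁₀(5.86e+10) ≈ 10.768.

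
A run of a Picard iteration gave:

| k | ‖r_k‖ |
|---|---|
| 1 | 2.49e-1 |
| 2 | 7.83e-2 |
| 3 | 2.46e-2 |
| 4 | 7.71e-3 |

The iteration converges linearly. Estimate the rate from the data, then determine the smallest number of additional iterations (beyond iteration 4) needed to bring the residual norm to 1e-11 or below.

18

Rate ρ ≈ ‖r_4‖/‖r_3‖ = 7.71e-3/2.46e-2 = 0.3134.
After j more steps, ‖r_{4+j}‖ ≈ 7.71e-3·ρ^j; need ρ^j ≤ 1e-11/7.71e-3 = 1.29702e-09.
j ≥ ln(1.29702e-09)/ln(0.3134) = -20.4632/-1.16027 = 17.637.
So 18 more iterations are needed.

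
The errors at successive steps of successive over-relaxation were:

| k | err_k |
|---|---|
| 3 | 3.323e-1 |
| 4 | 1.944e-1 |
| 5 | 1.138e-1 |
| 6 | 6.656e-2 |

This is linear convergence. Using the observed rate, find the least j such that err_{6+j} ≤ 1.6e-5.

16

Rate ρ ≈ err_6/err_5 = 6.656e-2/1.138e-1 = 0.5849.
After j more steps, err_{6+j} ≈ 6.656e-2·ρ^j; need ρ^j ≤ 1.6e-5/6.656e-2 = 0.000240385.
j ≥ ln(0.000240385)/ln(0.5849) = -8.3333/-0.53631 = 15.538.
So 16 more iterations are needed.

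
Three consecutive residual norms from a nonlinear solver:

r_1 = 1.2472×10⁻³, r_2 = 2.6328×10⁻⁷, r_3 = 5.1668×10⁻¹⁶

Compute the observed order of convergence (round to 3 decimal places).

2.369

p ≈ ln(r_3/r_2) / ln(r_2/r_1)
  = ln(5.1668×10⁻¹⁶/2.6328×10⁻⁷) / ln(2.6328×10⁻⁷/1.2472×10⁻³)
  = ln(1.96247e-09) / ln(0.000211097)
  = -20.049062 / -8.463193 ≈ 2.368971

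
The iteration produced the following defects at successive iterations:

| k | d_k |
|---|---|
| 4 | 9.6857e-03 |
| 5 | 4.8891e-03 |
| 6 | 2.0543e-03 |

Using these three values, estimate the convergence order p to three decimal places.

p ≈ ln(d_6/d_5) / ln(d_5/d_4)
  = ln(2.0543e-03/4.8891e-03) / ln(4.8891e-03/9.6857e-03)
  = ln(0.42018) / ln(0.504775)
  = -0.867072 / -0.683642 ≈ 1.268313

1.268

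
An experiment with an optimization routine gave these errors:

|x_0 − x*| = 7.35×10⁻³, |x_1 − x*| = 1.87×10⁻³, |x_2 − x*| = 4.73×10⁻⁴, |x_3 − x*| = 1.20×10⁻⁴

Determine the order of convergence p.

Consecutive ratios: |x_3 − x*|/|x_2 − x*| = 1.20×10⁻⁴/4.73×10⁻⁴ = 0.2537, |x_2 − x*|/|x_1 − x*| = 4.73×10⁻⁴/1.87×10⁻³ = 0.252941.
p ≈ ln(0.2537)/ln(0.252941) = -1.3716/-1.3746 ≈ 1.00.
So the convergence is linear (order 1).

1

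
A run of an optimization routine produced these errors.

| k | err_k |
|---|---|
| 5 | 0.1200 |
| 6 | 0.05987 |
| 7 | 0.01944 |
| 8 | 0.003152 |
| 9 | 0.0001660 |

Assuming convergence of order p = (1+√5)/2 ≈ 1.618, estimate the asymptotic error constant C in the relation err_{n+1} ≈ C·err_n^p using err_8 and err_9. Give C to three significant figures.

C ≈ err_9 / err_8^1.618
  = 0.0001660 / (0.003152)^1.618
  = 0.0001660 / 8.96835e-05 ≈ 1.851

1.85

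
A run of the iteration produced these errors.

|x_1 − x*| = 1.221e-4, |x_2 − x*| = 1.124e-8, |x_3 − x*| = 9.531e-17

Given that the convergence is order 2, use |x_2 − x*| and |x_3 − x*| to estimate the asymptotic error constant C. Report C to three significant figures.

0.754

C ≈ |x_3 − x*| / |x_2 − x*|^2
  = 9.531e-17 / (1.124e-8)^2
  = 9.531e-17 / 1.26338e-16 ≈ 0.75441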